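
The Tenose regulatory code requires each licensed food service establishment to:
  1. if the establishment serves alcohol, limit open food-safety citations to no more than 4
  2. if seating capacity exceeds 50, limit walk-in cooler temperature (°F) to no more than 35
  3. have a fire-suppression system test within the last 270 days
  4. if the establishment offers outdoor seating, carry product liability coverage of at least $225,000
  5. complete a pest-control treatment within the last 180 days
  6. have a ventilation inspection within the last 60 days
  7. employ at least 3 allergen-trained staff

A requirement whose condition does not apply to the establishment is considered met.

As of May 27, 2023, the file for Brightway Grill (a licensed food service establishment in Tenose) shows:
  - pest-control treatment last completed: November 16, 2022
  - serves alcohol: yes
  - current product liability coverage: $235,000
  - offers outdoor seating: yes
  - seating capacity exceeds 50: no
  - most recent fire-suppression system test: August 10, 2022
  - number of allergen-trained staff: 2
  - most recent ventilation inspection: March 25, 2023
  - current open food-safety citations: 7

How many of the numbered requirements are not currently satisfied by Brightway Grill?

5

1. condition 'serves alcohol' holds; open food-safety citations 7 > 4 → not met
2. condition 'seating capacity exceeds 50' does not hold → requirement n/a → met
3. fire-suppression system test 290 days ago vs limit 270 → not met
4. condition 'offers outdoor seating' holds; product liability coverage $235,000 ≥ $225,000 → met
5. pest-control treatment 192 days ago vs limit 180 → not met
6. ventilation inspection 63 days ago vs limit 60 → not met
7. allergen-trained staff 2 < 3 → not met
Not met: 5 of 7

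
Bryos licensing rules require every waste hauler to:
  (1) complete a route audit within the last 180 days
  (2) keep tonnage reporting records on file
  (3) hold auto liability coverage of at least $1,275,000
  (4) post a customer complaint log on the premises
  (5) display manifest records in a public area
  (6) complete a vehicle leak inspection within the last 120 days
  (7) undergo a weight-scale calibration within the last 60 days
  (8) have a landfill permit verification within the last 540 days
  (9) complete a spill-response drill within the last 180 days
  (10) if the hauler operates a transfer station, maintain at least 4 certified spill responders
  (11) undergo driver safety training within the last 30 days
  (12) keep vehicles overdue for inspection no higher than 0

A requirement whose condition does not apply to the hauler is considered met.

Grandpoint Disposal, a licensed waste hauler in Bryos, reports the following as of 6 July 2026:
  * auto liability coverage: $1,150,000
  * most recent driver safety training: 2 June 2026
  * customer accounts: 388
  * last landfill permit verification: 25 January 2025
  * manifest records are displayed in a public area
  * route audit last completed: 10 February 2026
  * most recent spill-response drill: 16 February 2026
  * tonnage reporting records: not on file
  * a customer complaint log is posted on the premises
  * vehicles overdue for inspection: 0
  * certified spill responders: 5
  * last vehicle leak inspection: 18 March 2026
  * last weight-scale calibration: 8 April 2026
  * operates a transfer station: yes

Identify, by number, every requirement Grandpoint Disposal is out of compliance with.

2, 3, 7, 11

1. route audit 146 days ago vs limit 180 → met
2. tonnage reporting records absent → not met
3. auto liability coverage $1,150,000 < $1,275,000 → not met
4. customer complaint log present → met
5. manifest records present → met
6. vehicle leak inspection 110 days ago vs limit 120 → met
7. weight-scale calibration 89 days ago vs limit 60 → not met
8. landfill permit verification 527 days ago vs limit 540 → met
9. spill-response drill 140 days ago vs limit 180 → met
10. condition 'operates a transfer station' holds; certified spill responders 5 ≥ 4 → met
11. driver safety training 34 days ago vs limit 30 → not met
12. vehicles overdue for inspection 0 ≤ 0 → met
Not met: 2, 3, 7, 11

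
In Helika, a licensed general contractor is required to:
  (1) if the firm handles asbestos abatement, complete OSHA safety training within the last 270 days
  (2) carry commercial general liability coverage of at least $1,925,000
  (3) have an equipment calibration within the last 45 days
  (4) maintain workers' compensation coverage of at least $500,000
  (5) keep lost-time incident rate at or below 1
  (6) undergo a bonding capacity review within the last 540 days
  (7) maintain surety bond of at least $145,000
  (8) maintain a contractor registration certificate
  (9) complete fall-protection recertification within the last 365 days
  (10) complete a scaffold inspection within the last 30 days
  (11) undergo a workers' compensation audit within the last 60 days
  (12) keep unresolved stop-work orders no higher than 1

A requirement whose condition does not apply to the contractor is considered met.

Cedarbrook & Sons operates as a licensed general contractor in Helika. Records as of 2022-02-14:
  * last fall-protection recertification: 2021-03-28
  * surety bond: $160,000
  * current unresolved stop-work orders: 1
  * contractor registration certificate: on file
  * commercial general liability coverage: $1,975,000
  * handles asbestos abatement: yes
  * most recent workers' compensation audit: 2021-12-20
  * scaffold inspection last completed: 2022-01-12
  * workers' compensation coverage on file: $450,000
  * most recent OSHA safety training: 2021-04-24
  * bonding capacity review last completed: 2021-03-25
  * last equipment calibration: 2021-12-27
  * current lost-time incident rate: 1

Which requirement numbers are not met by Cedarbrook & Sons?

1, 3, 4, 10

1. condition 'handles asbestos abatement' holds; OSHA safety training 296 days ago vs limit 270 → not met
2. commercial general liability coverage $1,975,000 ≥ $1,925,000 → met
3. equipment calibration 49 days ago vs limit 45 → not met
4. workers' compensation coverage $450,000 < $500,000 → not met
5. lost-time incident rate 1 ≤ 1 → met
6. bonding capacity review 326 days ago vs limit 540 → met
7. surety bond $160,000 ≥ $145,000 → met
8. contractor registration certificate present → met
9. fall-protection recertification 323 days ago vs limit 365 → met
10. scaffold inspection 33 days ago vs limit 30 → not met
11. workers' compensation audit 56 days ago vs limit 60 → met
12. unresolved stop-work orders 1 ≤ 1 → met
Not met: 1, 3, 4, 10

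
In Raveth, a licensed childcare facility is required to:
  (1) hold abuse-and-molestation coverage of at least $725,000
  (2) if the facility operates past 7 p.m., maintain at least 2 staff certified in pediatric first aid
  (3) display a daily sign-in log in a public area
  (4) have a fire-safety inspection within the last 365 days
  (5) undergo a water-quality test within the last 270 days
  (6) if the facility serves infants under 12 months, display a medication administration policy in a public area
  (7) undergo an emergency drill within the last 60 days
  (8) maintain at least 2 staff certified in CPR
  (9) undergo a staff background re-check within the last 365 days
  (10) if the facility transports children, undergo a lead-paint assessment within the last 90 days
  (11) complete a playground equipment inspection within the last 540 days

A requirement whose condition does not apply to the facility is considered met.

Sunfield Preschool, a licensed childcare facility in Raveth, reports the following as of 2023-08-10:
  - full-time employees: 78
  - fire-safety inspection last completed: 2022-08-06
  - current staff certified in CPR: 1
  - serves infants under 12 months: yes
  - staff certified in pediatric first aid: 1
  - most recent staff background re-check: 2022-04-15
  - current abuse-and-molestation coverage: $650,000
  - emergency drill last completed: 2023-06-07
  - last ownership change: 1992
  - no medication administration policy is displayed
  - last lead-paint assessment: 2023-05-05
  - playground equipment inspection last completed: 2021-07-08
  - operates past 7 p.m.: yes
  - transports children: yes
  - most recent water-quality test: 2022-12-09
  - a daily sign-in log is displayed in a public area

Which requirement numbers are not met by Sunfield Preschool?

1, 2, 4, 6, 7, 8, 9, 10, 11

1. abuse-and-molestation coverage $650,000 < $725,000 → not met
2. condition 'operates past 7 p.m.' holds; staff certified in pediatric first aid 1 < 2 → not met
3. daily sign-in log present → met
4. fire-safety inspection 369 days ago vs limit 365 → not met
5. water-quality test 244 days ago vs limit 270 → met
6. condition 'serves infants under 12 months' holds; medication administration policy absent → not met
7. emergency drill 64 days ago vs limit 60 → not met
8. staff certified in CPR 1 < 2 → not met
9. staff background re-check 482 days ago vs limit 365 → not met
10. condition 'transports children' holds; lead-paint assessment 97 days ago vs limit 90 → not met
11. playground equipment inspection 763 days ago vs limit 540 → not met
Not met: 1, 2, 4, 6, 7, 8, 9, 10, 11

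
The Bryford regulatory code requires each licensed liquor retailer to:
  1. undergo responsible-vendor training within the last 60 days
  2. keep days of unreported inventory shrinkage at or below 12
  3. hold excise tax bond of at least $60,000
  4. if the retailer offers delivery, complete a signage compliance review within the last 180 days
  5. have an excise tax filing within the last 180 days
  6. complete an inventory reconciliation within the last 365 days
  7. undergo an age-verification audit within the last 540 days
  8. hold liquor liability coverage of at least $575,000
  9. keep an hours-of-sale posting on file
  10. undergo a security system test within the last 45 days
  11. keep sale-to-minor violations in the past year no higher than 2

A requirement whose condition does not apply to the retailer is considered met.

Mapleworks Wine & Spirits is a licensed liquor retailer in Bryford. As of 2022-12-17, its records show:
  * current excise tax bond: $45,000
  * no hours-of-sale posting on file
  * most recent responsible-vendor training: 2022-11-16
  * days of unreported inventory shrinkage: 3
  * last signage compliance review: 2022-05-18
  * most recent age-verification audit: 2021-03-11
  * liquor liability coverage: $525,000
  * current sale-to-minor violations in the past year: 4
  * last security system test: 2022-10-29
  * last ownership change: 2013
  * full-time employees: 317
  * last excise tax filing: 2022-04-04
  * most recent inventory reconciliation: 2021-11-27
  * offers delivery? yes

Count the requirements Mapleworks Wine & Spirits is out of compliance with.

9

1. responsible-vendor training 31 days ago vs limit 60 → met
2. days of unreported inventory shrinkage 3 ≤ 12 → met
3. excise tax bond $45,000 < $60,000 → not met
4. condition 'offers delivery' holds; signage compliance review 213 days ago vs limit 180 → not met
5. excise tax filing 257 days ago vs limit 180 → not met
6. inventory reconciliation 385 days ago vs limit 365 → not met
7. age-verification audit 646 days ago vs limit 540 → not met
8. liquor liability coverage $525,000 < $575,000 → not met
9. hours-of-sale posting absent → not met
10. security system test 49 days ago vs limit 45 → not met
11. sale-to-minor violations in the past year 4 > 2 → not met
Not met: 9 of 11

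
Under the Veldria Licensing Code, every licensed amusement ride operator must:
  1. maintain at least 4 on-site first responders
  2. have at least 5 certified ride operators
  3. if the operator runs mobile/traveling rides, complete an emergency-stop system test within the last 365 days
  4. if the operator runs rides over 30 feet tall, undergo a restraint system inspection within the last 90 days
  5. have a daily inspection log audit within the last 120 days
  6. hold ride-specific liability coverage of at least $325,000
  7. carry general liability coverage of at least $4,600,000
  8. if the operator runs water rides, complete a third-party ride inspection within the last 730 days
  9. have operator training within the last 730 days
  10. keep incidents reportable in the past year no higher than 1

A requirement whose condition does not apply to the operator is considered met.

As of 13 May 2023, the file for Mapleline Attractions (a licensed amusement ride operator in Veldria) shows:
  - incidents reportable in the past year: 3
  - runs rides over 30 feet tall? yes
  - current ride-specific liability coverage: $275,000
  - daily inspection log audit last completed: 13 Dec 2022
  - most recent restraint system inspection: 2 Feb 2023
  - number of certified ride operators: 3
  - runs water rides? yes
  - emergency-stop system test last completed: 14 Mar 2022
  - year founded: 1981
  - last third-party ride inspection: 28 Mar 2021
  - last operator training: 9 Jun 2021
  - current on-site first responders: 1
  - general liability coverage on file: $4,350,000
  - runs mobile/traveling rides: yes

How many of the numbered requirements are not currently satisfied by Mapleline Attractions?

1. on-site first responders 1 < 4 → not met
2. certified ride operators 3 < 5 → not met
3. condition 'runs mobile/traveling rides' holds; emergency-stop system test 425 days ago vs limit 365 → not met
4. condition 'runs rides over 30 feet tall' holds; restraint system inspection 100 days ago vs limit 90 → not met
5. daily inspection log audit 151 days ago vs limit 120 → not met
6. ride-specific liability coverage $275,000 < $325,000 → not met
7. general liability coverage $4,350,000 < $4,600,000 → not met
8. condition 'runs water rides' holds; third-party ride inspection 776 days ago vs limit 730 → not met
9. operator training 703 days ago vs limit 730 → met
10. incidents reportable in the past year 3 > 1 → not met
Not met: 9 of 10

9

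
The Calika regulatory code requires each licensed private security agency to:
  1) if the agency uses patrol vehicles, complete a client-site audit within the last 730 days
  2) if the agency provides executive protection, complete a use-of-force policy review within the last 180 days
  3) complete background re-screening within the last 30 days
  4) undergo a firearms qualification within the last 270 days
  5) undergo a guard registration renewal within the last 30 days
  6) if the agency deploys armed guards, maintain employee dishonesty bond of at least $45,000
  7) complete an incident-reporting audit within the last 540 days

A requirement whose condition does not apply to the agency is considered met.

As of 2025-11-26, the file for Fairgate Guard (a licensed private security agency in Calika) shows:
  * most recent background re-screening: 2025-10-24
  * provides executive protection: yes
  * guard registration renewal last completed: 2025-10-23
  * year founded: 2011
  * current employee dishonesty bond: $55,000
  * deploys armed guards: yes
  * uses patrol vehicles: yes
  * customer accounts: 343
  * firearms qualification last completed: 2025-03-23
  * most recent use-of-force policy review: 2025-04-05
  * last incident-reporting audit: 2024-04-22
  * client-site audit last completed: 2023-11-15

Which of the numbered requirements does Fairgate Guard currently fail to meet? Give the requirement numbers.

1, 2, 3, 5, 7

1. condition 'uses patrol vehicles' holds; client-site audit 742 days ago vs limit 730 → not met
2. condition 'provides executive protection' holds; use-of-force policy review 235 days ago vs limit 180 → not met
3. background re-screening 33 days ago vs limit 30 → not met
4. firearms qualification 248 days ago vs limit 270 → met
5. guard registration renewal 34 days ago vs limit 30 → not met
6. condition 'deploys armed guards' holds; employee dishonesty bond $55,000 ≥ $45,000 → met
7. incident-reporting audit 583 days ago vs limit 540 → not met
Not met: 1, 2, 3, 5, 7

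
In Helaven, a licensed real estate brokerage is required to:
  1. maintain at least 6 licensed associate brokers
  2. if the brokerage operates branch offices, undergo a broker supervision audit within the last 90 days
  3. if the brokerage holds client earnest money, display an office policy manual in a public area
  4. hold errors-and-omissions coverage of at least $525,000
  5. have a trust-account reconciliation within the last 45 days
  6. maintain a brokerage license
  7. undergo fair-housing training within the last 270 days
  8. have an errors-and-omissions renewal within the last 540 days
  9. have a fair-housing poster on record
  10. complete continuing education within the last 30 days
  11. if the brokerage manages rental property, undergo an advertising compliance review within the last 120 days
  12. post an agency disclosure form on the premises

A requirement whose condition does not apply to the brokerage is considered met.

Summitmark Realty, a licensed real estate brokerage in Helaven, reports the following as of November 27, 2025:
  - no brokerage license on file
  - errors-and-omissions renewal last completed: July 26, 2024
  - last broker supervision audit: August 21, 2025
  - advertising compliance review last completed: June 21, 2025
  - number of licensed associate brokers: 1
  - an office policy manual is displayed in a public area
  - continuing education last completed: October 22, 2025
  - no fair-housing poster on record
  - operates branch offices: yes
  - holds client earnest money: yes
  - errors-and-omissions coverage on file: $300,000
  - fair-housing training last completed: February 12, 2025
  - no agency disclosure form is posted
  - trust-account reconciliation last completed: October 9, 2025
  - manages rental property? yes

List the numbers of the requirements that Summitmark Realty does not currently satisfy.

1. licensed associate brokers 1 < 6 → not met
2. condition 'operates branch offices' holds; broker supervision audit 98 days ago vs limit 90 → not met
3. condition 'holds client earnest money' holds; office policy manual present → met
4. errors-and-omissions coverage $300,000 < $525,000 → not met
5. trust-account reconciliation 49 days ago vs limit 45 → not met
6. brokerage license absent → not met
7. fair-housing training 288 days ago vs limit 270 → not met
8. errors-and-omissions renewal 489 days ago vs limit 540 → met
9. fair-housing poster absent → not met
10. continuing education 36 days ago vs limit 30 → not met
11. condition 'manages rental property' holds; advertising compliance review 159 days ago vs limit 120 → not met
12. agency disclosure form absent → not met
Not met: 1, 2, 4, 5, 6, 7, 9, 10, 11, 12

1, 2, 4, 5, 6, 7, 9, 10, 11, 12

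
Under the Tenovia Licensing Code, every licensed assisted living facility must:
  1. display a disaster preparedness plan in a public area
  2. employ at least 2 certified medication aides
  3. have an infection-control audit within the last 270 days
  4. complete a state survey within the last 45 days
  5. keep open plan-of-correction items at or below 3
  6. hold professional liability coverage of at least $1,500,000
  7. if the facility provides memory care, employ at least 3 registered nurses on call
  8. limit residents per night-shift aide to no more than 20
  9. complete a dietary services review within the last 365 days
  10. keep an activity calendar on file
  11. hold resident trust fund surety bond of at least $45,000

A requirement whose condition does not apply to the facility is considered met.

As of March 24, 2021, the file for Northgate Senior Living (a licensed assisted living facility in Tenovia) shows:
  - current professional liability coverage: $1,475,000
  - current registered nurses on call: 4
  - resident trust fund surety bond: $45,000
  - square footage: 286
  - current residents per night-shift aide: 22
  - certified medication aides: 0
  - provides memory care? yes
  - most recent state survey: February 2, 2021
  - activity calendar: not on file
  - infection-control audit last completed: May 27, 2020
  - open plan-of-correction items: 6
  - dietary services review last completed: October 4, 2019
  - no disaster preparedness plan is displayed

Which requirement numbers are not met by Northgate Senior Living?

1. disaster preparedness plan absent → not met
2. certified medication aides 0 < 2 → not met
3. infection-control audit 301 days ago vs limit 270 → not met
4. state survey 50 days ago vs limit 45 → not met
5. open plan-of-correction items 6 > 3 → not met
6. professional liability coverage $1,475,000 < $1,500,000 → not met
7. condition 'provides memory care' holds; registered nurses on call 4 ≥ 3 → met
8. residents per night-shift aide 22 > 20 → not met
9. dietary services review 537 days ago vs limit 365 → not met
10. activity calendar absent → not met
11. resident trust fund surety bond $45,000 ≥ $45,000 → met
Not met: 1, 2, 3, 4, 5, 6, 8, 9, 10

1, 2, 3, 4, 5, 6, 8, 9, 10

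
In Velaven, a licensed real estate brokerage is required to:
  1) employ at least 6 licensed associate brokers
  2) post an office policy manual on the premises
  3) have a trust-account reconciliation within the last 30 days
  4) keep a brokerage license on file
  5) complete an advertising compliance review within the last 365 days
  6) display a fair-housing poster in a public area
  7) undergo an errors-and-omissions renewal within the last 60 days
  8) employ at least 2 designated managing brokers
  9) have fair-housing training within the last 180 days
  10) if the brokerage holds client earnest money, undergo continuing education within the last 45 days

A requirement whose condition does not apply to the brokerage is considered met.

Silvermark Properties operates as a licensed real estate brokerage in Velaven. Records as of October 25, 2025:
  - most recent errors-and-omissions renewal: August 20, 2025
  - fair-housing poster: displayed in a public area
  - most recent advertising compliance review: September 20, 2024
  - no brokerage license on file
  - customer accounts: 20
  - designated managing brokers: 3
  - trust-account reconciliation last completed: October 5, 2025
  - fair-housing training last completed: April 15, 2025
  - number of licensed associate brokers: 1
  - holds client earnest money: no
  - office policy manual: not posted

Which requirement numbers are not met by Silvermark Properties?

1, 2, 4, 5, 7, 9

1. licensed associate brokers 1 < 6 → not met
2. office policy manual absent → not met
3. trust-account reconciliation 20 days ago vs limit 30 → met
4. brokerage license absent → not met
5. advertising compliance review 400 days ago vs limit 365 → not met
6. fair-housing poster present → met
7. errors-and-omissions renewal 66 days ago vs limit 60 → not met
8. designated managing brokers 3 ≥ 2 → met
9. fair-housing training 193 days ago vs limit 180 → not met
10. condition 'holds client earnest money' does not hold → requirement n/a → met
Not met: 1, 2, 4, 5, 7, 9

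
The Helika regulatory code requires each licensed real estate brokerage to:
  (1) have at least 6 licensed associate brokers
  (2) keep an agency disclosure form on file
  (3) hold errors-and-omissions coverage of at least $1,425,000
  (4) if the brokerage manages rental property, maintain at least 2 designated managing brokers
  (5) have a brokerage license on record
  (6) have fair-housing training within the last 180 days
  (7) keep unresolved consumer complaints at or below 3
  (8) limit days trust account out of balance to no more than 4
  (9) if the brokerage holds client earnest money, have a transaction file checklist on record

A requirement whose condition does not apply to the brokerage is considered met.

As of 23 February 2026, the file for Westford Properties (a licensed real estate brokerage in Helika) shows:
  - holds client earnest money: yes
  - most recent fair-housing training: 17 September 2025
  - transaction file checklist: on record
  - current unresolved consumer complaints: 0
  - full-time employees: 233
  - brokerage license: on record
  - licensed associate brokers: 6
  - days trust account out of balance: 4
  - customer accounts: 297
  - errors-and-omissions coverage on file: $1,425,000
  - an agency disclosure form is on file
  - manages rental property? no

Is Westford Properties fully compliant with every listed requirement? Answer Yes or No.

1. licensed associate brokers 6 ≥ 6 → met
2. agency disclosure form present → met
3. errors-and-omissions coverage $1,425,000 ≥ $1,425,000 → met
4. condition 'manages rental property' does not hold → requirement n/a → met
5. brokerage license present → met
6. fair-housing training 159 days ago vs limit 180 → met
7. unresolved consumer complaints 0 ≤ 3 → met
8. days trust account out of balance 4 ≤ 4 → met
9. condition 'holds client earnest money' holds; transaction file checklist present → met
All met.

Yes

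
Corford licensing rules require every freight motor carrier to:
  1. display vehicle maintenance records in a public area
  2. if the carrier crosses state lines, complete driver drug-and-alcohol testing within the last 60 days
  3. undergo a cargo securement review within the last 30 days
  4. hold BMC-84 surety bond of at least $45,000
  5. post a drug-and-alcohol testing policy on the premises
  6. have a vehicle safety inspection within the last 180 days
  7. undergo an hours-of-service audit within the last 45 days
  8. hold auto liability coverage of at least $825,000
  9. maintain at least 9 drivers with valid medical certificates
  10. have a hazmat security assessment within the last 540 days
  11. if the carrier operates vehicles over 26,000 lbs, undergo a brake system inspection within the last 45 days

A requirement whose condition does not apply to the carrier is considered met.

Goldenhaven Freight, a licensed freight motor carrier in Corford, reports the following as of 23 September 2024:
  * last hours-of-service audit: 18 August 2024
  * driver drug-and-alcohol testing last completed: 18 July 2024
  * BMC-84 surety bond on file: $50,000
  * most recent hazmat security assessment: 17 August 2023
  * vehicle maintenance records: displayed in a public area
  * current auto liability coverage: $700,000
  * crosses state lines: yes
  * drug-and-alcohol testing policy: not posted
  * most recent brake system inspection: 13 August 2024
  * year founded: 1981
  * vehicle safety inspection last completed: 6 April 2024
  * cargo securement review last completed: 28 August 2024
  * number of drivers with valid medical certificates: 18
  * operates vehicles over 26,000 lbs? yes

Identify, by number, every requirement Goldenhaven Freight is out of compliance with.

2, 5, 8

1. vehicle maintenance records present → met
2. condition 'crosses state lines' holds; driver drug-and-alcohol testing 67 days ago vs limit 60 → not met
3. cargo securement review 26 days ago vs limit 30 → met
4. BMC-84 surety bond $50,000 ≥ $45,000 → met
5. drug-and-alcohol testing policy absent → not met
6. vehicle safety inspection 170 days ago vs limit 180 → met
7. hours-of-service audit 36 days ago vs limit 45 → met
8. auto liability coverage $700,000 < $825,000 → not met
9. drivers with valid medical certificates 18 ≥ 9 → met
10. hazmat security assessment 403 days ago vs limit 540 → met
11. condition 'operates vehicles over 26,000 lbs' holds; brake system inspection 41 days ago vs limit 45 → met
Not met: 2, 5, 8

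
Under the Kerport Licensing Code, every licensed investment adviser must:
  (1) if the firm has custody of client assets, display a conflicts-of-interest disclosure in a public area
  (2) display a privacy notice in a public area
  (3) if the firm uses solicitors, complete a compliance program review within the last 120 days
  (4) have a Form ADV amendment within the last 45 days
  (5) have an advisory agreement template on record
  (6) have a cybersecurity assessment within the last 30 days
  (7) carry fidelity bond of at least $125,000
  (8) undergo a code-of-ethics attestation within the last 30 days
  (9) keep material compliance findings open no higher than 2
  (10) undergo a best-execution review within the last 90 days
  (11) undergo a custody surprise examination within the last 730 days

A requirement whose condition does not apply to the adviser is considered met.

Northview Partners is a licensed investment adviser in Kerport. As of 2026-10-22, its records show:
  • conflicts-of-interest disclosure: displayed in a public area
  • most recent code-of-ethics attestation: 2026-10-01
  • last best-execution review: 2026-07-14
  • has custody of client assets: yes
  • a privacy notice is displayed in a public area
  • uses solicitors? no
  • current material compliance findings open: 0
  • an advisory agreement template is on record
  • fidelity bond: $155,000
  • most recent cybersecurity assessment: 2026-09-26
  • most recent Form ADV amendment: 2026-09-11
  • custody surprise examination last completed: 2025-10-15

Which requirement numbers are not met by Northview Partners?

10

1. condition 'has custody of client assets' holds; conflicts-of-interest disclosure present → met
2. privacy notice present → met
3. condition 'uses solicitors' does not hold → requirement n/a → met
4. Form ADV amendment 41 days ago vs limit 45 → met
5. advisory agreement template present → met
6. cybersecurity assessment 26 days ago vs limit 30 → met
7. fidelity bond $155,000 ≥ $125,000 → met
8. code-of-ethics attestation 21 days ago vs limit 30 → met
9. material compliance findings open 0 ≤ 2 → met
10. best-execution review 100 days ago vs limit 90 → not met
11. custody surprise examination 372 days ago vs limit 730 → met
Not met: 10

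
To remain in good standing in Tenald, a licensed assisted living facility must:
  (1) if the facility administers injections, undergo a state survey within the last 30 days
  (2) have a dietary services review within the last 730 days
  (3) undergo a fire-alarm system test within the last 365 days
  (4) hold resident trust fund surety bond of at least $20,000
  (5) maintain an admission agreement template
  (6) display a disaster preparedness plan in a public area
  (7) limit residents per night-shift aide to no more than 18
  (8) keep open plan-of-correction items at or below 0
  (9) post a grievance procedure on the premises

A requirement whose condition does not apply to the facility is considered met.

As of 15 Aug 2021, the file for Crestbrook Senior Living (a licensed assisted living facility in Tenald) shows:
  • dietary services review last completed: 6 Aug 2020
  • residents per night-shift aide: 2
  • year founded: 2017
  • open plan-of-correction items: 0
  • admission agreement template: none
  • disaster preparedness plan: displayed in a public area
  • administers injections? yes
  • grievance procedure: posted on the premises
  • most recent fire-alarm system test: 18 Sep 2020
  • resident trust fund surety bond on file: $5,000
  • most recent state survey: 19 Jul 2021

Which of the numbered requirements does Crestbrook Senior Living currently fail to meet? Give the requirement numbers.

1. condition 'administers injections' holds; state survey 27 days ago vs limit 30 → met
2. dietary services review 374 days ago vs limit 730 → met
3. fire-alarm system test 331 days ago vs limit 365 → met
4. resident trust fund surety bond $5,000 < $20,000 → not met
5. admission agreement template absent → not met
6. disaster preparedness plan present → met
7. residents per night-shift aide 2 ≤ 18 → met
8. open plan-of-correction items 0 ≤ 0 → met
9. grievance procedure present → met
Not met: 4, 5

4, 5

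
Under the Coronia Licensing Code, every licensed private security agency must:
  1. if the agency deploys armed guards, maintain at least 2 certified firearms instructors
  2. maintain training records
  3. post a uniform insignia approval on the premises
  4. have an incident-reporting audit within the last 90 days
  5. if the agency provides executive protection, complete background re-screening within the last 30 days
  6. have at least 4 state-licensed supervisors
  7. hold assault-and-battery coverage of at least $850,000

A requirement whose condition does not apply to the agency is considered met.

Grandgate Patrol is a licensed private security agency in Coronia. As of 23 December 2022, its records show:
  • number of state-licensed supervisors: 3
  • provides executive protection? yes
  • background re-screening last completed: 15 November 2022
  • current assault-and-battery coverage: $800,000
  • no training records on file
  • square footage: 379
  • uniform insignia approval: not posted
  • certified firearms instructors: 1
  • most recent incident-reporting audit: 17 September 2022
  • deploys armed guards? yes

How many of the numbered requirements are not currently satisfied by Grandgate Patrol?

7

1. condition 'deploys armed guards' holds; certified firearms instructors 1 < 2 → not met
2. training records absent → not met
3. uniform insignia approval absent → not met
4. incident-reporting audit 97 days ago vs limit 90 → not met
5. condition 'provides executive protection' holds; background re-screening 38 days ago vs limit 30 → not met
6. state-licensed supervisors 3 < 4 → not met
7. assault-and-battery coverage $800,000 < $850,000 → not met
Not met: 7 of 7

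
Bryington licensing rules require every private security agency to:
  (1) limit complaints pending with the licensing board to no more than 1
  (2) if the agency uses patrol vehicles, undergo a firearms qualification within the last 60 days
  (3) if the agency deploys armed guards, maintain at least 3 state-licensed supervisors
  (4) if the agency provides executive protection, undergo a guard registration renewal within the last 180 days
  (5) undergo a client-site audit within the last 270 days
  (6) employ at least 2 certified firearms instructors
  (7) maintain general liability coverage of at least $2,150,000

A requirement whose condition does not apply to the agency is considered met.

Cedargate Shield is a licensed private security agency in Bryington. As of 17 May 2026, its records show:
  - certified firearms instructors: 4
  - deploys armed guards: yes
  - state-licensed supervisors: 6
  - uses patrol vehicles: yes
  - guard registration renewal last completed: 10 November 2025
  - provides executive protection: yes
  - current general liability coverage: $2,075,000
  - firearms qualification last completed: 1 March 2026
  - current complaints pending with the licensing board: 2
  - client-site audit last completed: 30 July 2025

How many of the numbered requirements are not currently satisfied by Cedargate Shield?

5

1. complaints pending with the licensing board 2 > 1 → not met
2. condition 'uses patrol vehicles' holds; firearms qualification 77 days ago vs limit 60 → not met
3. condition 'deploys armed guards' holds; state-licensed supervisors 6 ≥ 3 → met
4. condition 'provides executive protection' holds; guard registration renewal 188 days ago vs limit 180 → not met
5. client-site audit 291 days ago vs limit 270 → not met
6. certified firearms instructors 4 ≥ 2 → met
7. general liability coverage $2,075,000 < $2,150,000 → not met
Not met: 5 of 7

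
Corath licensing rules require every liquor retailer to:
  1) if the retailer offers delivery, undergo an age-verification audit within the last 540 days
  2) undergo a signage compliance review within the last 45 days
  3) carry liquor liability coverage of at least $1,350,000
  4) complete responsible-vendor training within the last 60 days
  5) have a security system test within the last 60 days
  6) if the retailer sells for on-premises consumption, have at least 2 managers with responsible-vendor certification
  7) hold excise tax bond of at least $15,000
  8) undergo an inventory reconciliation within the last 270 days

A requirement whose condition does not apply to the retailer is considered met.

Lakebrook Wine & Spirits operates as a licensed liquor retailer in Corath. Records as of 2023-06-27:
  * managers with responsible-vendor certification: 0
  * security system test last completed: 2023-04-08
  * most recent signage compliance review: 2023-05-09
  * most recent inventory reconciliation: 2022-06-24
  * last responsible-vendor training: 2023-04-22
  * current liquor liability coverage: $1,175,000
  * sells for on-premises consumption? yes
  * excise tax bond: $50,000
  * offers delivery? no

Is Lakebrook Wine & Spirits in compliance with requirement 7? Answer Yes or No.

7. excise tax bond $50,000 ≥ $15,000 → met

Yes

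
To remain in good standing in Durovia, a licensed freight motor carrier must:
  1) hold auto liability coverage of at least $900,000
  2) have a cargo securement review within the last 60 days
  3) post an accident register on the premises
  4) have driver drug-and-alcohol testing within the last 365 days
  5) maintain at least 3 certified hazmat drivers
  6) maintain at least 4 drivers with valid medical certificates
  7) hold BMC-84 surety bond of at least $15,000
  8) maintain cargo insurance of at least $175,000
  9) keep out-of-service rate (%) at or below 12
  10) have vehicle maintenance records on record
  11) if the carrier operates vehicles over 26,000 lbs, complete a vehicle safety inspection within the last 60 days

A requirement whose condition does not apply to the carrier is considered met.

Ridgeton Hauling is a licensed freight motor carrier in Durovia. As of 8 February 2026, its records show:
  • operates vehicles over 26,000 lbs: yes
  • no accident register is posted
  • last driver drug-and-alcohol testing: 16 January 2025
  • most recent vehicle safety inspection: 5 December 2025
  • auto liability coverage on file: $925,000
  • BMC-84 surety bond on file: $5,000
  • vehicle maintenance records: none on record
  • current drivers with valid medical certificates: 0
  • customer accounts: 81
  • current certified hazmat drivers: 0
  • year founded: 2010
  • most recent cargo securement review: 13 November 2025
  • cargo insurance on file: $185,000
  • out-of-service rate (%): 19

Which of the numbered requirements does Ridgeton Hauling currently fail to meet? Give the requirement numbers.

2, 3, 4, 5, 6, 7, 9, 10, 11

1. auto liability coverage $925,000 ≥ $900,000 → met
2. cargo securement review 87 days ago vs limit 60 → not met
3. accident register absent → not met
4. driver drug-and-alcohol testing 388 days ago vs limit 365 → not met
5. certified hazmat drivers 0 < 3 → not met
6. drivers with valid medical certificates 0 < 4 → not met
7. BMC-84 surety bond $5,000 < $15,000 → not met
8. cargo insurance $185,000 ≥ $175,000 → met
9. out-of-service rate (%) 19 > 12 → not met
10. vehicle maintenance records absent → not met
11. condition 'operates vehicles over 26,000 lbs' holds; vehicle safety inspection 65 days ago vs limit 60 → not met
Not met: 2, 3, 4, 5, 6, 7, 9, 10, 11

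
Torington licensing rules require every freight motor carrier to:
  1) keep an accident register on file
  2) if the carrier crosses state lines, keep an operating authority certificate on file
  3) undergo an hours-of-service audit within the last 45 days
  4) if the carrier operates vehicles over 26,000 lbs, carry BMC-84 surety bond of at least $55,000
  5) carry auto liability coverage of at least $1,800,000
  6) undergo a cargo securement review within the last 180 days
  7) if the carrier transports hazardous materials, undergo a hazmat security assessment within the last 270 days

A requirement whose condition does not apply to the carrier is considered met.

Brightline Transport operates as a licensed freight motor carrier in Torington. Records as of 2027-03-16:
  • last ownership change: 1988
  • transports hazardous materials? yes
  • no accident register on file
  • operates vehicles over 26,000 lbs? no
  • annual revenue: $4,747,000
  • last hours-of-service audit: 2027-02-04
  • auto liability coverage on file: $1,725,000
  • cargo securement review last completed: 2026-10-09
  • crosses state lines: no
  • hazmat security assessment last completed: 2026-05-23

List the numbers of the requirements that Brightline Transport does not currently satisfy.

1. accident register absent → not met
2. condition 'crosses state lines' does not hold → requirement n/a → met
3. hours-of-service audit 40 days ago vs limit 45 → met
4. condition 'operates vehicles over 26,000 lbs' does not hold → requirement n/a → met
5. auto liability coverage $1,725,000 < $1,800,000 → not met
6. cargo securement review 158 days ago vs limit 180 → met
7. condition 'transports hazardous materials' holds; hazmat security assessment 297 days ago vs limit 270 → not met
Not met: 1, 5, 7

1, 5, 7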